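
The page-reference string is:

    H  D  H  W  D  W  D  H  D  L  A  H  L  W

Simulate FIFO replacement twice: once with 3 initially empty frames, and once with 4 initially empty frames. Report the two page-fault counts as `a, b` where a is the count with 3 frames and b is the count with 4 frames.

3 frames: F F . F . . . . . F F F . F → 7 faults.
4 frames: F F . F . . . . . F F F . . → 6 faults.
6 < 7: adding a frame reduced faults, as is typical.

7, 6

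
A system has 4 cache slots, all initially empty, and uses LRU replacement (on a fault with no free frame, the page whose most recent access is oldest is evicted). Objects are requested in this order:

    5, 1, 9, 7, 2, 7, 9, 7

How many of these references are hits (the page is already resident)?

5: miss, frames {5}
1: miss, frames {5,1}
9: miss, frames {5,1,9}
7: miss, frames {5,1,9,7}
2: miss, evict 5, frames {1,9,7,2}
7: hit
9: hit
7: hit
Hits: 3.

3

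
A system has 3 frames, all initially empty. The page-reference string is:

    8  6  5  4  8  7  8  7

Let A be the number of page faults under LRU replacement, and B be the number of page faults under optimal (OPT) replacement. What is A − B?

Under LRU: F F F F F F . . → 6 faults.
Under OPT: F F F F . F . . → 5 faults.
A − B = 6 − 5 = 1.

1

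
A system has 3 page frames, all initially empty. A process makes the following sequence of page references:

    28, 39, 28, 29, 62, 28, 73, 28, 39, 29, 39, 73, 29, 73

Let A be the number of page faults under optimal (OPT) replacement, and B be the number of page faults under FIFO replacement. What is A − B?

-2

Under OPT: F F . F F . F . . F . . . . → 6 faults.
Under FIFO: F F . F F F F . F F . . . . → 8 faults.
A − B = 6 − 8 = -2.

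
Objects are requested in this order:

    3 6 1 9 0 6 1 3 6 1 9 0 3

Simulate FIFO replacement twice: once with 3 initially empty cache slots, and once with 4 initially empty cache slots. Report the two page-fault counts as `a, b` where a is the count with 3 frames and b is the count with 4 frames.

3 frames: F F F F F F F F . . F F . → 10 faults.
4 frames: F F F F F . . F F F F F F → 11 faults.
11 > 10: adding a frame increased faults — Belady's anomaly.

10, 11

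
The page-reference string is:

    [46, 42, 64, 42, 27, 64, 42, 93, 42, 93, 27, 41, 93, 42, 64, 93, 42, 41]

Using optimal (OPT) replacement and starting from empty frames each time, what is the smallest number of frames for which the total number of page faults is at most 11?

3

f=1: 18 faults
f=2: 12 faults
f=3: 8 faults
f=4: 6 faults
f=5: 6 faults
f=6: 6 faults
Smallest f with faults ≤ 11 is 3.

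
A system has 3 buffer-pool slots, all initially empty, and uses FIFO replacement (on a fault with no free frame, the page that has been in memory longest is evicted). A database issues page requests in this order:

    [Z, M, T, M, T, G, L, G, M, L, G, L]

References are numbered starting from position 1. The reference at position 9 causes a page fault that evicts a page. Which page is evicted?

pos 1: Z → miss, frames [Z]
pos 2: M → miss, frames [Z, M]
pos 3: T → miss, frames [Z, M, T]
pos 4: M → hit
pos 5: T → hit
pos 6: G → miss, evict Z, frames [M, T, G]
pos 7: L → miss, evict M, frames [T, G, L]
pos 8: G → hit
pos 9: M → miss, evict T, frames [G, L, M]
At position 9, page T is evicted.

T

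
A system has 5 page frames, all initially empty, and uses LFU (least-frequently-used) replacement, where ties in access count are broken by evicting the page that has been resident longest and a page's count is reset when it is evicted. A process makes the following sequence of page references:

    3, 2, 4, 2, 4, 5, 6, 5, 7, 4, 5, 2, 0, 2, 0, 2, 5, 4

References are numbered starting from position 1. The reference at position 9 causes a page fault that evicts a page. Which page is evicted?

pos 1: 3 -> fault, frames (3)
pos 2: 2 -> fault, frames (3 2)
pos 3: 4 -> fault, frames (3 2 4)
pos 4: 2 -> hit
pos 5: 4 -> hit
pos 6: 5 -> fault, frames (3 2 4 5)
pos 7: 6 -> fault, frames (3 2 4 5 6)
pos 8: 5 -> hit
pos 9: 7 -> fault, evict 3, frames (2 4 5 6 7)
At position 9, page 3 is evicted.

3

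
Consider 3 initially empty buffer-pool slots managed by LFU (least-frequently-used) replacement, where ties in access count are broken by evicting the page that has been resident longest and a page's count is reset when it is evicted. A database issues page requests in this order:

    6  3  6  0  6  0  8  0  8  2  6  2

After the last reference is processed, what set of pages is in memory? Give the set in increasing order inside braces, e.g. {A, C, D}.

{0, 2, 6}

6: miss, frames [6]
3: miss, frames [6, 3]
6: hit
0: miss, frames [6, 3, 0]
6: hit
0: hit
8: miss, evict 3, frames [6, 0, 8]
0: hit
8: hit
2: miss, evict 8, frames [6, 0, 2]
6: hit
2: hit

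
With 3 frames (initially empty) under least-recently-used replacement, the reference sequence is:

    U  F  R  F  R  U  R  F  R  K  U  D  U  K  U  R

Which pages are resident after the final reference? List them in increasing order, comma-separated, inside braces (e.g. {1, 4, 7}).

U: miss, frames {U}
F: miss, frames {U,F}
R: miss, frames {U,F,R}
F: hit
R: hit
U: hit
R: hit
F: hit
R: hit
K: miss, evict U, frames {F,R,K}
U: miss, evict F, frames {R,K,U}
D: miss, evict R, frames {K,U,D}
U: hit
K: hit
U: hit
R: miss, evict D, frames {K,U,R}

{K, R, U}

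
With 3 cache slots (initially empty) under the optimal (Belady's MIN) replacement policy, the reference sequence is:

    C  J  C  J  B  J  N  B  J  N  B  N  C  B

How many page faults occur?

C -> miss, frames (C)
J -> miss, frames (C J)
C -> hit
J -> hit
B -> miss, frames (C J B)
J -> hit
N -> miss, evict C, frames (J B N)
B -> hit
J -> hit
N -> hit
B -> hit
N -> hit
C -> miss, evict N, frames (J B C)
B -> hit
Page faults: 5.

5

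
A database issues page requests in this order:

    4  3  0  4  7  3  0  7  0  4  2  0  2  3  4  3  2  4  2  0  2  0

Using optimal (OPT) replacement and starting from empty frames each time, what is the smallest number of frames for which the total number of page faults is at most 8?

3

f=1: 22 faults
f=2: 12 faults
f=3: 8 faults
f=4: 5 faults
f=5: 5 faults
Smallest f with faults ≤ 8 is 3.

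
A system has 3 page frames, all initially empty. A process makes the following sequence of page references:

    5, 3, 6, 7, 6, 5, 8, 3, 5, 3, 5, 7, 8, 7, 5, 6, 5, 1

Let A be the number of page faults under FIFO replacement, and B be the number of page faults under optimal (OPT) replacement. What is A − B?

2

Under FIFO: F F F F . F F F . . . F . . F F . F → 11 faults.
Under OPT: F F F F . . F F . . . . F . . F . F → 9 faults.
A − B = 11 − 9 = 2.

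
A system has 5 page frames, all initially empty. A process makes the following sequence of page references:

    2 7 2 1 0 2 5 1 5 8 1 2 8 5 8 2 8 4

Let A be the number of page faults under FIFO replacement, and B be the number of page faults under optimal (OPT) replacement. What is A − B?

Under FIFO: F F . F F . F . . F . F . . . . . F → 8 faults.
Under OPT: F F . F F . F . . F . . . . . . . F → 7 faults.
A − B = 8 − 7 = 1.

1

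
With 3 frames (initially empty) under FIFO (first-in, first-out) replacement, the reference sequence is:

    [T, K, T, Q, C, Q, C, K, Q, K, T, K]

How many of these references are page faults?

T -> fault, frames {T}
K -> fault, frames {T,K}
T -> hit
Q -> fault, frames {T,K,Q}
C -> fault, evict T, frames {K,Q,C}
Q -> hit
C -> hit
K -> hit
Q -> hit
K -> hit
T -> fault, evict K, frames {Q,C,T}
K -> fault, evict Q, frames {C,T,K}
Page faults: 6.

6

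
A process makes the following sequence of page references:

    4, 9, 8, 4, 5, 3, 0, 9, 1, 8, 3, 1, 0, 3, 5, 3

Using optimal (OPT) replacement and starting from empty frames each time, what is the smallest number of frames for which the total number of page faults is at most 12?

f=1: 16 faults
f=2: 11 faults
f=3: 9 faults
f=4: 8 faults
f=5: 7 faults
f=6: 7 faults
f=7: 7 faults
Smallest f with faults ≤ 12 is 2.

2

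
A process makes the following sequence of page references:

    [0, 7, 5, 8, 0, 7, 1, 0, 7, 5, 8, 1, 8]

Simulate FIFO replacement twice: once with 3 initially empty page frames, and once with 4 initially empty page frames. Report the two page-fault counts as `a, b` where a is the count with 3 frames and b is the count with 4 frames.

9, 10

3 frames: F F F F F F F . . F F . . → 9 faults.
4 frames: F F F F . . F F F F F F . → 10 faults.
10 > 9: adding a frame increased faults — Belady's anomaly.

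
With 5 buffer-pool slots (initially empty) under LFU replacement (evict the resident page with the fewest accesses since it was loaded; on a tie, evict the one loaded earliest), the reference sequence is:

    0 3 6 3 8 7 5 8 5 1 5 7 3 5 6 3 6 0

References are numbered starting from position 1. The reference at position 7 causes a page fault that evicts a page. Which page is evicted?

pos 1: 0 → miss, frames (0)
pos 2: 3 → miss, frames (0 3)
pos 3: 6 → miss, frames (0 3 6)
pos 4: 3 → hit
pos 5: 8 → miss, frames (0 3 6 8)
pos 6: 7 → miss, frames (0 3 6 8 7)
pos 7: 5 → miss, evict 0, frames (3 6 8 7 5)
At position 7, page 0 is evicted.

0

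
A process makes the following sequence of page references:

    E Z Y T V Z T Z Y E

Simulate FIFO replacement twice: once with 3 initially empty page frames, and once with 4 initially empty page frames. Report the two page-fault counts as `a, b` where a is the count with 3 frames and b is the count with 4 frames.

3 frames: F F F F F F . . F F → 8 faults.
4 frames: F F F F F . . . . F → 6 faults.
6 < 8: adding a frame reduced faults, as is typical.

8, 6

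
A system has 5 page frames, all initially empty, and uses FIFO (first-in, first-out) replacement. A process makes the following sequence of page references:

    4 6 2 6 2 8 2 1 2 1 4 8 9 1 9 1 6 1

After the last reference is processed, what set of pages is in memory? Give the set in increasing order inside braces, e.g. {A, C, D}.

{1, 2, 6, 8, 9}

4 -> fault, frames (4)
6 -> fault, frames (4 6)
2 -> fault, frames (4 6 2)
6 -> hit
2 -> hit
8 -> fault, frames (4 6 2 8)
2 -> hit
1 -> fault, frames (4 6 2 8 1)
2 -> hit
1 -> hit
4 -> hit
8 -> hit
9 -> fault, evict 4, frames (6 2 8 1 9)
1 -> hit
9 -> hit
1 -> hit
6 -> hit
1 -> hit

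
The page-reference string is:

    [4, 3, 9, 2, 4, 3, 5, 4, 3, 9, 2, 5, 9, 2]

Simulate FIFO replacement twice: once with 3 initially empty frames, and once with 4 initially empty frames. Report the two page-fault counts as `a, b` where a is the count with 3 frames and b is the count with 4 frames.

9, 10

3 frames: F F F F F F F . . F F . . . → 9 faults.
4 frames: F F F F . . F F F F F F . . → 10 faults.
10 > 9: adding a frame increased faults — Belady's anomaly.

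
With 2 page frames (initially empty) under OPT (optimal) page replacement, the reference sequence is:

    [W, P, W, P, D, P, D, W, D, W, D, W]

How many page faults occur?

W: fault, frames [W]
P: fault, frames [W, P]
W: hit
P: hit
D: fault, evict W, frames [P, D]
P: hit
D: hit
W: fault, evict P, frames [D, W]
D: hit
W: hit
D: hit
W: hit
Page faults: 4.

4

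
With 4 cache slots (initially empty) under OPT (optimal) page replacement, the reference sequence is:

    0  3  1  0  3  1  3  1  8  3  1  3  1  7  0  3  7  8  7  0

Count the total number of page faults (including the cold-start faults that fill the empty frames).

0 -> miss, frames (0)
3 -> miss, frames (0 3)
1 -> miss, frames (0 3 1)
0 -> hit
3 -> hit
1 -> hit
3 -> hit
1 -> hit
8 -> miss, frames (0 3 1 8)
3 -> hit
1 -> hit
3 -> hit
1 -> hit
7 -> miss, evict 1, frames (0 3 8 7)
0 -> hit
3 -> hit
7 -> hit
8 -> hit
7 -> hit
0 -> hit
Page faults: 5.

5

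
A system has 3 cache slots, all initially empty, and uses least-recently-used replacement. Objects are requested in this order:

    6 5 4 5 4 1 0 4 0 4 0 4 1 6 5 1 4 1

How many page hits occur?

6: miss, frames [6]
5: miss, frames [6, 5]
4: miss, frames [6, 5, 4]
5: hit
4: hit
1: miss, evict 6, frames [5, 4, 1]
0: miss, evict 5, frames [4, 1, 0]
4: hit
0: hit
4: hit
0: hit
4: hit
1: hit
6: miss, evict 0, frames [4, 1, 6]
5: miss, evict 4, frames [1, 6, 5]
1: hit
4: miss, evict 6, frames [5, 1, 4]
1: hit
Hits: 10.

10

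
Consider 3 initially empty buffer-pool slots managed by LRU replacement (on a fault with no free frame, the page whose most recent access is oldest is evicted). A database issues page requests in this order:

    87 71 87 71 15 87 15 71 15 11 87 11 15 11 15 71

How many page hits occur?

87 -> fault, frames [87]
71 -> fault, frames [87, 71]
87 -> hit
71 -> hit
15 -> fault, frames [87, 71, 15]
87 -> hit
15 -> hit
71 -> hit
15 -> hit
11 -> fault, evict 87, frames [71, 15, 11]
87 -> fault, evict 71, frames [15, 11, 87]
11 -> hit
15 -> hit
11 -> hit
15 -> hit
71 -> fault, evict 87, frames [11, 15, 71]
Hits: 10.

10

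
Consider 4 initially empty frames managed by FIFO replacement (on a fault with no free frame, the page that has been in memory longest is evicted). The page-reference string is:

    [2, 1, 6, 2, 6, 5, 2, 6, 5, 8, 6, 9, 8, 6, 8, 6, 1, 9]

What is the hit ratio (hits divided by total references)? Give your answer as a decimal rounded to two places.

2: fault, frames [2]
1: fault, frames [2, 1]
6: fault, frames [2, 1, 6]
2: hit
6: hit
5: fault, frames [2, 1, 6, 5]
2: hit
6: hit
5: hit
8: fault, evict 2, frames [1, 6, 5, 8]
6: hit
9: fault, evict 1, frames [6, 5, 8, 9]
8: hit
6: hit
8: hit
6: hit
1: fault, evict 6, frames [5, 8, 9, 1]
9: hit
Hits: 11 of 18 references → 11/18 = 0.6111.

0.61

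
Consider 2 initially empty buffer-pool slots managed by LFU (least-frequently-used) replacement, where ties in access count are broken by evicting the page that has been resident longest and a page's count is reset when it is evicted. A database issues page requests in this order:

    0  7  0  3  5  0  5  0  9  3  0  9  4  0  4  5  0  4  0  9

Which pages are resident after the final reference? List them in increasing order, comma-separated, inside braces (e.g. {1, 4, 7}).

0 -> fault, frames {0}
7 -> fault, frames {0,7}
0 -> hit
3 -> fault, evict 7, frames {0,3}
5 -> fault, evict 3, frames {0,5}
0 -> hit
5 -> hit
0 -> hit
9 -> fault, evict 5, frames {0,9}
3 -> fault, evict 9, frames {0,3}
0 -> hit
9 -> fault, evict 3, frames {0,9}
4 -> fault, evict 9, frames {0,4}
0 -> hit
4 -> hit
5 -> fault, evict 4, frames {0,5}
0 -> hit
4 -> fault, evict 5, frames {0,4}
0 -> hit
9 -> fault, evict 4, frames {0,9}

{0, 9}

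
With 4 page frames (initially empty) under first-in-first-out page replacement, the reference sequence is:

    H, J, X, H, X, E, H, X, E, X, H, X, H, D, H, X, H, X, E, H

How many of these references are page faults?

6

H → fault, frames (H)
J → fault, frames (H J)
X → fault, frames (H J X)
H → hit
X → hit
E → fault, frames (H J X E)
H → hit
X → hit
E → hit
X → hit
H → hit
X → hit
H → hit
D → fault, evict H, frames (J X E D)
H → fault, evict J, frames (X E D H)
X → hit
H → hit
X → hit
E → hit
H → hit
Page faults: 6.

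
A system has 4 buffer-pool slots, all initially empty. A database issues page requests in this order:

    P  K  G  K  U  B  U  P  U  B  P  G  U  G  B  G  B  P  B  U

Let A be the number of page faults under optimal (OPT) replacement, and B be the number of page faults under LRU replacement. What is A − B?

-2

Under OPT: F F F . F F . . . . . . . . . . . . . . → 5 faults.
Under LRU: F F F . F F . F . . . F . . . . . . . . → 7 faults.
A − B = 5 − 7 = -2.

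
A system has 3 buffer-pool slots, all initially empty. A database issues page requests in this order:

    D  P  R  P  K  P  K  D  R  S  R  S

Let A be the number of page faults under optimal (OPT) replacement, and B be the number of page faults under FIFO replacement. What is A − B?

Under OPT: F F F . F . . . F F . . → 6 faults.
Under FIFO: F F F . F . . F . F F . → 7 faults.
A − B = 6 − 7 = -1.

-1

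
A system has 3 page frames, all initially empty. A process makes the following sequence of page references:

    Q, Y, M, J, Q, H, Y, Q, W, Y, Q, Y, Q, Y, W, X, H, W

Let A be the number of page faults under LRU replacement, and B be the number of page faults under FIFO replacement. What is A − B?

-2

Under LRU: F F F F F F F . F . . . . . . F F . → 10 faults.
Under FIFO: F F F F F F F . F . F . . . . F F F → 12 faults.
A − B = 10 − 12 = -2.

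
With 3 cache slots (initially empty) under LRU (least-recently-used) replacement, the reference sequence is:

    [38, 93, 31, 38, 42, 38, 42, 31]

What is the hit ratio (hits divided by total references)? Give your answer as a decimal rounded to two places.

0.50

38 -> fault, frames [38]
93 -> fault, frames [38, 93]
31 -> fault, frames [38, 93, 31]
38 -> hit
42 -> fault, evict 93, frames [31, 38, 42]
38 -> hit
42 -> hit
31 -> hit
Hits: 4 of 8 references → 4/8 = 0.5000.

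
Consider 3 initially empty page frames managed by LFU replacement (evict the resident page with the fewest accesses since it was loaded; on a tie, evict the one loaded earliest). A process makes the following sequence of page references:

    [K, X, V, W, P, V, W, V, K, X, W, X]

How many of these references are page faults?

K: fault, frames {K}
X: fault, frames {K,X}
V: fault, frames {K,X,V}
W: fault, evict K, frames {X,V,W}
P: fault, evict X, frames {V,W,P}
V: hit
W: hit
V: hit
K: fault, evict P, frames {V,W,K}
X: fault, evict K, frames {V,W,X}
W: hit
X: hit
Page faults: 7.

7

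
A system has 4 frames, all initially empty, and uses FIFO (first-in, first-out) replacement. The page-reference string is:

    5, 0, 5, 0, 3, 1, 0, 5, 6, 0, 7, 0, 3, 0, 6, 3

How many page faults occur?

8

5 -> fault, frames (5)
0 -> fault, frames (5 0)
5 -> hit
0 -> hit
3 -> fault, frames (5 0 3)
1 -> fault, frames (5 0 3 1)
0 -> hit
5 -> hit
6 -> fault, evict 5, frames (0 3 1 6)
0 -> hit
7 -> fault, evict 0, frames (3 1 6 7)
0 -> fault, evict 3, frames (1 6 7 0)
3 -> fault, evict 1, frames (6 7 0 3)
0 -> hit
6 -> hit
3 -> hit
Page faults: 8.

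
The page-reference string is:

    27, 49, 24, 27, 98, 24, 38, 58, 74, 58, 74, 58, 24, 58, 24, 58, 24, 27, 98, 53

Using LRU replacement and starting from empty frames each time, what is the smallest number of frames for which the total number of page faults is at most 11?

f=1: 20 faults
f=2: 13 faults
f=3: 11 faults
f=4: 10 faults
f=5: 10 faults
f=6: 8 faults
f=7: 8 faults
f=8: 8 faults
Smallest f with faults ≤ 11 is 3.

3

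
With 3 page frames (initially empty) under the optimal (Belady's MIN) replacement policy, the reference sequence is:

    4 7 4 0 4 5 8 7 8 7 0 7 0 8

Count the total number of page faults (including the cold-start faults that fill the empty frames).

4 -> miss, frames {4}
7 -> miss, frames {4,7}
4 -> hit
0 -> miss, frames {4,7,0}
4 -> hit
5 -> miss, evict 4, frames {7,0,5}
8 -> miss, evict 5, frames {7,0,8}
7 -> hit
8 -> hit
7 -> hit
0 -> hit
7 -> hit
0 -> hit
8 -> hit
Page faults: 5.

5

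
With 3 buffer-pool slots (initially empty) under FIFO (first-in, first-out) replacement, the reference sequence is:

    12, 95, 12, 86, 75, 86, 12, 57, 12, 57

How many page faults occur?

12 → fault, frames (12)
95 → fault, frames (12 95)
12 → hit
86 → fault, frames (12 95 86)
75 → fault, evict 12, frames (95 86 75)
86 → hit
12 → fault, evict 95, frames (86 75 12)
57 → fault, evict 86, frames (75 12 57)
12 → hit
57 → hit
Page faults: 6.

6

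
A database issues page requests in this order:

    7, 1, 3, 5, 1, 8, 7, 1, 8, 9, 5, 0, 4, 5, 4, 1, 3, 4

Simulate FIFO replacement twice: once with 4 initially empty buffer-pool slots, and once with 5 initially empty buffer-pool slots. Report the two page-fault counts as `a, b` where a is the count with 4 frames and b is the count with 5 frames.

4 frames: F F F F . F F F . F F F F . . F F . → 13 faults.
5 frames: F F F F . F . . . F . F F . . F F . → 10 faults.
10 < 13: adding a frame reduced faults, as is typical.

13, 10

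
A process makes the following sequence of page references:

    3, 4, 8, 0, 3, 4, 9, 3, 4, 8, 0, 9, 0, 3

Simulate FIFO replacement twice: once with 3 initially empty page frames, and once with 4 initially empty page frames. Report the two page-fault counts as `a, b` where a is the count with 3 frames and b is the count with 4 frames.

10, 11

3 frames: F F F F F F F . . F F . . F → 10 faults.
4 frames: F F F F . . F F F F F F . F → 11 faults.
11 > 10: adding a frame increased faults — Belady's anomaly.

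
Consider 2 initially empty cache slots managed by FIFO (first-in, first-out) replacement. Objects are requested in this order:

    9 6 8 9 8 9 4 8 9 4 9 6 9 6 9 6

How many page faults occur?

10

9: miss, frames {9}
6: miss, frames {9,6}
8: miss, evict 9, frames {6,8}
9: miss, evict 6, frames {8,9}
8: hit
9: hit
4: miss, evict 8, frames {9,4}
8: miss, evict 9, frames {4,8}
9: miss, evict 4, frames {8,9}
4: miss, evict 8, frames {9,4}
9: hit
6: miss, evict 9, frames {4,6}
9: miss, evict 4, frames {6,9}
6: hit
9: hit
6: hit
Page faults: 10.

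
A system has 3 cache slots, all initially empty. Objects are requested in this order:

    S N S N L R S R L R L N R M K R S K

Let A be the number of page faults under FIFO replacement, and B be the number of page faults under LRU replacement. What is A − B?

Under FIFO: F F . . F F F . . . . F . F F F F . → 10 faults.
Under LRU: F F . . F F F . . . . F . F F . F . → 9 faults.
A − B = 10 − 9 = 1.

1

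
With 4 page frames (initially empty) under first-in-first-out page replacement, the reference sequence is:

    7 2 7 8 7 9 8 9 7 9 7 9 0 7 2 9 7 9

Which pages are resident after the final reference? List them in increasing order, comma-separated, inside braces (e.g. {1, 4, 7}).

{0, 2, 7, 9}

7 → miss, frames (7)
2 → miss, frames (7 2)
7 → hit
8 → miss, frames (7 2 8)
7 → hit
9 → miss, frames (7 2 8 9)
8 → hit
9 → hit
7 → hit
9 → hit
7 → hit
9 → hit
0 → miss, evict 7, frames (2 8 9 0)
7 → miss, evict 2, frames (8 9 0 7)
2 → miss, evict 8, frames (9 0 7 2)
9 → hit
7 → hit
9 → hit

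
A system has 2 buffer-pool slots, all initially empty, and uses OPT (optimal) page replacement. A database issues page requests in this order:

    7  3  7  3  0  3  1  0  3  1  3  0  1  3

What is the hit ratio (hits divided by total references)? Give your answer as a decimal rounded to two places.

0.50

7 -> miss, frames [7]
3 -> miss, frames [7, 3]
7 -> hit
3 -> hit
0 -> miss, evict 7, frames [3, 0]
3 -> hit
1 -> miss, evict 3, frames [0, 1]
0 -> hit
3 -> miss, evict 0, frames [1, 3]
1 -> hit
3 -> hit
0 -> miss, evict 3, frames [1, 0]
1 -> hit
3 -> miss, evict 0, frames [1, 3]
Hits: 7 of 14 references → 7/14 = 0.5000.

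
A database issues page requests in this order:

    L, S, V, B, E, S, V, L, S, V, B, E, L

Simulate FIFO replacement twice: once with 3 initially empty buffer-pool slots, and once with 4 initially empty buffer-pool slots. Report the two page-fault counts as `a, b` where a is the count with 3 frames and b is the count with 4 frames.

3 frames: F F F F F F F F . . F F . → 10 faults.
4 frames: F F F F F . . F F F F F F → 11 faults.
11 > 10: adding a frame increased faults — Belady's anomaly.

10, 11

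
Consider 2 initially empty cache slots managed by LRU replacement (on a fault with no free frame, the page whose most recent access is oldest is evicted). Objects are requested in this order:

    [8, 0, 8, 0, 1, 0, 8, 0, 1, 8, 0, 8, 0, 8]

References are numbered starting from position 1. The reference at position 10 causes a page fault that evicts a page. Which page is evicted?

0

pos 1: 8 -> miss, frames {8}
pos 2: 0 -> miss, frames {8,0}
pos 3: 8 -> hit
pos 4: 0 -> hit
pos 5: 1 -> miss, evict 8, frames {0,1}
pos 6: 0 -> hit
pos 7: 8 -> miss, evict 1, frames {0,8}
pos 8: 0 -> hit
pos 9: 1 -> miss, evict 8, frames {0,1}
pos 10: 8 -> miss, evict 0, frames {1,8}
At position 10, page 0 is evicted.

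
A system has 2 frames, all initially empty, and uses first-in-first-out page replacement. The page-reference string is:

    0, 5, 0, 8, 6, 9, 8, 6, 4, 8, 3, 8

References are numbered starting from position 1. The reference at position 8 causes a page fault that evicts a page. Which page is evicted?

9

pos 1: 0 → miss, frames (0)
pos 2: 5 → miss, frames (0 5)
pos 3: 0 → hit
pos 4: 8 → miss, evict 0, frames (5 8)
pos 5: 6 → miss, evict 5, frames (8 6)
pos 6: 9 → miss, evict 8, frames (6 9)
pos 7: 8 → miss, evict 6, frames (9 8)
pos 8: 6 → miss, evict 9, frames (8 6)
At position 8, page 9 is evicted.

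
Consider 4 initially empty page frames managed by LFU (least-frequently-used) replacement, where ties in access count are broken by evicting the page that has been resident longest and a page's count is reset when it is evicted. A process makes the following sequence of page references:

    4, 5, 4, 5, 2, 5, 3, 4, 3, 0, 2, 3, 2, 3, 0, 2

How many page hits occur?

4 -> fault, frames {4}
5 -> fault, frames {4,5}
4 -> hit
5 -> hit
2 -> fault, frames {4,5,2}
5 -> hit
3 -> fault, frames {4,5,2,3}
4 -> hit
3 -> hit
0 -> fault, evict 2, frames {4,5,3,0}
2 -> fault, evict 0, frames {4,5,3,2}
3 -> hit
2 -> hit
3 -> hit
0 -> fault, evict 2, frames {4,5,3,0}
2 -> fault, evict 0, frames {4,5,3,2}
Hits: 8.

8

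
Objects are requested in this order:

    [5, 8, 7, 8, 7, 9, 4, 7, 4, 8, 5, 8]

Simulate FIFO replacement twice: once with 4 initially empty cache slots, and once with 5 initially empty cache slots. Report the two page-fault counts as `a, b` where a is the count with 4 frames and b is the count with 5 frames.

4 frames: F F F . . F F . . . F F → 7 faults.
5 frames: F F F . . F F . . . . . → 5 faults.
5 < 7: adding a frame reduced faults, as is typical.

7, 5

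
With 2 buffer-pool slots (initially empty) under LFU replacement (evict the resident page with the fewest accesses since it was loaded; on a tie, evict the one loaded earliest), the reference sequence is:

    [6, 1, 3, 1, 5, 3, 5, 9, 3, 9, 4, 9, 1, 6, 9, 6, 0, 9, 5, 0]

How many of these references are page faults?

6: fault, frames (6)
1: fault, frames (6 1)
3: fault, evict 6, frames (1 3)
1: hit
5: fault, evict 3, frames (1 5)
3: fault, evict 5, frames (1 3)
5: fault, evict 3, frames (1 5)
9: fault, evict 5, frames (1 9)
3: fault, evict 9, frames (1 3)
9: fault, evict 3, frames (1 9)
4: fault, evict 9, frames (1 4)
9: fault, evict 4, frames (1 9)
1: hit
6: fault, evict 9, frames (1 6)
9: fault, evict 6, frames (1 9)
6: fault, evict 9, frames (1 6)
0: fault, evict 6, frames (1 0)
9: fault, evict 0, frames (1 9)
5: fault, evict 9, frames (1 5)
0: fault, evict 5, frames (1 0)
Page faults: 18.

18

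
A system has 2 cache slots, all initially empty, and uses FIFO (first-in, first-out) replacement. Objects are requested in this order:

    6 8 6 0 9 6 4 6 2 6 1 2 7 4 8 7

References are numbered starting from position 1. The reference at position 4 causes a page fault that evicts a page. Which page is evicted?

pos 1: 6: fault, frames [6]
pos 2: 8: fault, frames [6, 8]
pos 3: 6: hit
pos 4: 0: fault, evict 6, frames [8, 0]
At position 4, page 6 is evicted.

6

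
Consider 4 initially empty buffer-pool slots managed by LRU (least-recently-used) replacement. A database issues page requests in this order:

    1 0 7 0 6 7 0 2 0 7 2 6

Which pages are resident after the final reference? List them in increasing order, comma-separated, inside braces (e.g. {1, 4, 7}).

{0, 2, 6, 7}

1: fault, frames {1}
0: fault, frames {1,0}
7: fault, frames {1,0,7}
0: hit
6: fault, frames {1,7,0,6}
7: hit
0: hit
2: fault, evict 1, frames {6,7,0,2}
0: hit
7: hit
2: hit
6: hit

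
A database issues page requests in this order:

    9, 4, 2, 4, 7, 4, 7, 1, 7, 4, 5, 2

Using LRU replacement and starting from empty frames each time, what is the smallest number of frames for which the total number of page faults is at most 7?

3

f=1: 12 faults
f=2: 8 faults
f=3: 7 faults
f=4: 7 faults
f=5: 6 faults
f=6: 6 faults
Smallest f with faults ≤ 7 is 3.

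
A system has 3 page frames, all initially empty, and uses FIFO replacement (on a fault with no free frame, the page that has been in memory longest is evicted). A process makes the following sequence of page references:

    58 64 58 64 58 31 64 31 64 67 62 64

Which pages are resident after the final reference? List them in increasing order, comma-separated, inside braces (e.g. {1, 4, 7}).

58 -> miss, frames (58)
64 -> miss, frames (58 64)
58 -> hit
64 -> hit
58 -> hit
31 -> miss, frames (58 64 31)
64 -> hit
31 -> hit
64 -> hit
67 -> miss, evict 58, frames (64 31 67)
62 -> miss, evict 64, frames (31 67 62)
64 -> miss, evict 31, frames (67 62 64)

{62, 64, 67}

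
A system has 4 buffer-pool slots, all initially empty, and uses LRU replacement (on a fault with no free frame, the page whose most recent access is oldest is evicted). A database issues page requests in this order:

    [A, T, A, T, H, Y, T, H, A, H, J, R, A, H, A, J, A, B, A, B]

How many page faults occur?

A -> miss, frames {A}
T -> miss, frames {A,T}
A -> hit
T -> hit
H -> miss, frames {A,T,H}
Y -> miss, frames {A,T,H,Y}
T -> hit
H -> hit
A -> hit
H -> hit
J -> miss, evict Y, frames {T,A,H,J}
R -> miss, evict T, frames {A,H,J,R}
A -> hit
H -> hit
A -> hit
J -> hit
A -> hit
B -> miss, evict R, frames {H,J,A,B}
A -> hit
B -> hit
Page faults: 7.

7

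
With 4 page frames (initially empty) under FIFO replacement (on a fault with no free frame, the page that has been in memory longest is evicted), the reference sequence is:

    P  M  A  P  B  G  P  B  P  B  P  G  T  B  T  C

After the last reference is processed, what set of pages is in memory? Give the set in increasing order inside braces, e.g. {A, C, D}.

{C, G, P, T}

P → miss, frames (P)
M → miss, frames (P M)
A → miss, frames (P M A)
P → hit
B → miss, frames (P M A B)
G → miss, evict P, frames (M A B G)
P → miss, evict M, frames (A B G P)
B → hit
P → hit
B → hit
P → hit
G → hit
T → miss, evict A, frames (B G P T)
B → hit
T → hit
C → miss, evict B, frames (G P T C)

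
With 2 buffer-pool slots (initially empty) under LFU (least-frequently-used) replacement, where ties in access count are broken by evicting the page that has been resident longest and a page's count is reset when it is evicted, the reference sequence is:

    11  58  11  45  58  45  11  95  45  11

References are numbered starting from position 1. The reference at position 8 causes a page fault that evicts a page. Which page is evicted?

pos 1: 11 -> fault, frames [11]
pos 2: 58 -> fault, frames [11, 58]
pos 3: 11 -> hit
pos 4: 45 -> fault, evict 58, frames [11, 45]
pos 5: 58 -> fault, evict 45, frames [11, 58]
pos 6: 45 -> fault, evict 58, frames [11, 45]
pos 7: 11 -> hit
pos 8: 95 -> fault, evict 45, frames [11, 95]
At position 8, page 45 is evicted.

45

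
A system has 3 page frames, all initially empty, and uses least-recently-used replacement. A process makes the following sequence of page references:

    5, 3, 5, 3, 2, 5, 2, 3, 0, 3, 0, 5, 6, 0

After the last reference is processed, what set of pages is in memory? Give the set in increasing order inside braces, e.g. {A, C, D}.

{0, 5, 6}

5 -> miss, frames {5}
3 -> miss, frames {5,3}
5 -> hit
3 -> hit
2 -> miss, frames {5,3,2}
5 -> hit
2 -> hit
3 -> hit
0 -> miss, evict 5, frames {2,3,0}
3 -> hit
0 -> hit
5 -> miss, evict 2, frames {3,0,5}
6 -> miss, evict 3, frames {0,5,6}
0 -> hit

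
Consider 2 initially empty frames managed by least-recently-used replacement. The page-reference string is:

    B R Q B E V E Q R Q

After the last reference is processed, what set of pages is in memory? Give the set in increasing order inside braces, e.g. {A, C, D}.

B → fault, frames {B}
R → fault, frames {B,R}
Q → fault, evict B, frames {R,Q}
B → fault, evict R, frames {Q,B}
E → fault, evict Q, frames {B,E}
V → fault, evict B, frames {E,V}
E → hit
Q → fault, evict V, frames {E,Q}
R → fault, evict E, frames {Q,R}
Q → hit

{Q, R}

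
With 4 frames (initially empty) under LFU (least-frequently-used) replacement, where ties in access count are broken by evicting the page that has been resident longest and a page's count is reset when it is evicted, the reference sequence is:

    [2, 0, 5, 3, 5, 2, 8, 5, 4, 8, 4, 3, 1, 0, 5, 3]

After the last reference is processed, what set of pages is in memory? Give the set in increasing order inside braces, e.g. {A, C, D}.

2 -> fault, frames (2)
0 -> fault, frames (2 0)
5 -> fault, frames (2 0 5)
3 -> fault, frames (2 0 5 3)
5 -> hit
2 -> hit
8 -> fault, evict 0, frames (2 5 3 8)
5 -> hit
4 -> fault, evict 3, frames (2 5 8 4)
8 -> hit
4 -> hit
3 -> fault, evict 2, frames (5 8 4 3)
1 -> fault, evict 3, frames (5 8 4 1)
0 -> fault, evict 1, frames (5 8 4 0)
5 -> hit
3 -> fault, evict 0, frames (5 8 4 3)

{3, 4, 5, 8}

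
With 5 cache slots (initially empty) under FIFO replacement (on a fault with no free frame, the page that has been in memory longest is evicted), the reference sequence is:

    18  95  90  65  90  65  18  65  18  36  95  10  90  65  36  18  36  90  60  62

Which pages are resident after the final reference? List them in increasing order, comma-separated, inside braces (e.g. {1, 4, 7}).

18: fault, frames [18]
95: fault, frames [18, 95]
90: fault, frames [18, 95, 90]
65: fault, frames [18, 95, 90, 65]
90: hit
65: hit
18: hit
65: hit
18: hit
36: fault, frames [18, 95, 90, 65, 36]
95: hit
10: fault, evict 18, frames [95, 90, 65, 36, 10]
90: hit
65: hit
36: hit
18: fault, evict 95, frames [90, 65, 36, 10, 18]
36: hit
90: hit
60: fault, evict 90, frames [65, 36, 10, 18, 60]
62: fault, evict 65, frames [36, 10, 18, 60, 62]

{10, 18, 36, 60, 62}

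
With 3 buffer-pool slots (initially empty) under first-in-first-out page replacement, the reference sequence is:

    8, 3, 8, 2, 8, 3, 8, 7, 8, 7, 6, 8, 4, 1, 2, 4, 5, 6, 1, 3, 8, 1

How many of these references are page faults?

8 -> miss, frames {8}
3 -> miss, frames {8,3}
8 -> hit
2 -> miss, frames {8,3,2}
8 -> hit
3 -> hit
8 -> hit
7 -> miss, evict 8, frames {3,2,7}
8 -> miss, evict 3, frames {2,7,8}
7 -> hit
6 -> miss, evict 2, frames {7,8,6}
8 -> hit
4 -> miss, evict 7, frames {8,6,4}
1 -> miss, evict 8, frames {6,4,1}
2 -> miss, evict 6, frames {4,1,2}
4 -> hit
5 -> miss, evict 4, frames {1,2,5}
6 -> miss, evict 1, frames {2,5,6}
1 -> miss, evict 2, frames {5,6,1}
3 -> miss, evict 5, frames {6,1,3}
8 -> miss, evict 6, frames {1,3,8}
1 -> hit
Page faults: 14.

14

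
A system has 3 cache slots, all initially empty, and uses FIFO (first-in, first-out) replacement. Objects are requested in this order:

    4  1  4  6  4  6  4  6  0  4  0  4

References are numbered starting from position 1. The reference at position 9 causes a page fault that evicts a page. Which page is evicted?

4

pos 1: 4 → miss, frames [4]
pos 2: 1 → miss, frames [4, 1]
pos 3: 4 → hit
pos 4: 6 → miss, frames [4, 1, 6]
pos 5: 4 → hit
pos 6: 6 → hit
pos 7: 4 → hit
pos 8: 6 → hit
pos 9: 0 → miss, evict 4, frames [1, 6, 0]
At position 9, page 4 is evicted.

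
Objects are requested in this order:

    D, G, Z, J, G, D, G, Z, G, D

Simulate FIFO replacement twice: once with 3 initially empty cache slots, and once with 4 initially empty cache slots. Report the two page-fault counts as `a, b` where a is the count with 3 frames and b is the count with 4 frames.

3 frames: F F F F . F F F . . → 7 faults.
4 frames: F F F F . . . . . . → 4 faults.
4 < 7: adding a frame reduced faults, as is typical.

7, 4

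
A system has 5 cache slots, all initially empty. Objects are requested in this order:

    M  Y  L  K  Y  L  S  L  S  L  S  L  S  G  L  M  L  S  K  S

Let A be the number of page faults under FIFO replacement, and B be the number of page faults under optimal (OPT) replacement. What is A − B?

Under FIFO: F F F F . . F . . . . . . F . F . . . . → 7 faults.
Under OPT: F F F F . . F . . . . . . F . . . . . . → 6 faults.
A − B = 7 − 6 = 1.

1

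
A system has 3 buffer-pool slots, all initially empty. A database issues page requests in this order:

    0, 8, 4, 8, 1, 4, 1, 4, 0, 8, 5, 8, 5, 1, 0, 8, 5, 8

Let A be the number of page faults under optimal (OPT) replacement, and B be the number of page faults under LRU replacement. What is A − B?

-4

Under OPT: F F F . F . . . . F F . . . F . . . → 7 faults.
Under LRU: F F F . F . . . F F F . . F F F F . → 11 faults.
A − B = 7 − 11 = -4.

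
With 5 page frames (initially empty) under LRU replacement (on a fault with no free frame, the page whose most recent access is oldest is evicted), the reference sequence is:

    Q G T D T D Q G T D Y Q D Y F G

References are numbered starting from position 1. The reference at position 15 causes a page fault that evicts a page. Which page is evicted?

pos 1: Q: fault, frames (Q)
pos 2: G: fault, frames (Q G)
pos 3: T: fault, frames (Q G T)
pos 4: D: fault, frames (Q G T D)
pos 5: T: hit
pos 6: D: hit
pos 7: Q: hit
pos 8: G: hit
pos 9: T: hit
pos 10: D: hit
pos 11: Y: fault, frames (Q G T D Y)
pos 12: Q: hit
pos 13: D: hit
pos 14: Y: hit
pos 15: F: fault, evict G, frames (T Q D Y F)
At position 15, page G is evicted.

G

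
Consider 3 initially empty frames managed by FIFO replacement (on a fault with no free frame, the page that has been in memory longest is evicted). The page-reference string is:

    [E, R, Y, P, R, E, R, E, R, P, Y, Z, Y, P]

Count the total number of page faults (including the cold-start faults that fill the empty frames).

9

E: miss, frames {E}
R: miss, frames {E,R}
Y: miss, frames {E,R,Y}
P: miss, evict E, frames {R,Y,P}
R: hit
E: miss, evict R, frames {Y,P,E}
R: miss, evict Y, frames {P,E,R}
E: hit
R: hit
P: hit
Y: miss, evict P, frames {E,R,Y}
Z: miss, evict E, frames {R,Y,Z}
Y: hit
P: miss, evict R, frames {Y,Z,P}
Page faults: 9.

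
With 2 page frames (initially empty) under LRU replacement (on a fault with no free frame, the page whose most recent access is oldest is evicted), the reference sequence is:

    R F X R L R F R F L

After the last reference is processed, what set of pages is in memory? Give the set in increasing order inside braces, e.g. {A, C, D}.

R: fault, frames (R)
F: fault, frames (R F)
X: fault, evict R, frames (F X)
R: fault, evict F, frames (X R)
L: fault, evict X, frames (R L)
R: hit
F: fault, evict L, frames (R F)
R: hit
F: hit
L: fault, evict R, frames (F L)

{F, L}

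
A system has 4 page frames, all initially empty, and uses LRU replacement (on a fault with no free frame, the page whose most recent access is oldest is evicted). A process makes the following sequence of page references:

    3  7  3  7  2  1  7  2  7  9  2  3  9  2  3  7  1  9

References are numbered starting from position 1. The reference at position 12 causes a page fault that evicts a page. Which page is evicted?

pos 1: 3: fault, frames (3)
pos 2: 7: fault, frames (3 7)
pos 3: 3: hit
pos 4: 7: hit
pos 5: 2: fault, frames (3 7 2)
pos 6: 1: fault, frames (3 7 2 1)
pos 7: 7: hit
pos 8: 2: hit
pos 9: 7: hit
pos 10: 9: fault, evict 3, frames (1 2 7 9)
pos 11: 2: hit
pos 12: 3: fault, evict 1, frames (7 9 2 3)
At position 12, page 1 is evicted.

1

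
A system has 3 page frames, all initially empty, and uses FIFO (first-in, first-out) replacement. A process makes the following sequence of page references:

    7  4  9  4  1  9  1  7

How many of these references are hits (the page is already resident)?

3

7 -> fault, frames {7}
4 -> fault, frames {7,4}
9 -> fault, frames {7,4,9}
4 -> hit
1 -> fault, evict 7, frames {4,9,1}
9 -> hit
1 -> hit
7 -> fault, evict 4, frames {9,1,7}
Hits: 3.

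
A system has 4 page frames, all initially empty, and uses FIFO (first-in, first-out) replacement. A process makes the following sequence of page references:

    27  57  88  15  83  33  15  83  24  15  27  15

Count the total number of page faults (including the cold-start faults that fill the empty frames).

9

27: fault, frames (27)
57: fault, frames (27 57)
88: fault, frames (27 57 88)
15: fault, frames (27 57 88 15)
83: fault, evict 27, frames (57 88 15 83)
33: fault, evict 57, frames (88 15 83 33)
15: hit
83: hit
24: fault, evict 88, frames (15 83 33 24)
15: hit
27: fault, evict 15, frames (83 33 24 27)
15: fault, evict 83, frames (33 24 27 15)
Page faults: 9.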